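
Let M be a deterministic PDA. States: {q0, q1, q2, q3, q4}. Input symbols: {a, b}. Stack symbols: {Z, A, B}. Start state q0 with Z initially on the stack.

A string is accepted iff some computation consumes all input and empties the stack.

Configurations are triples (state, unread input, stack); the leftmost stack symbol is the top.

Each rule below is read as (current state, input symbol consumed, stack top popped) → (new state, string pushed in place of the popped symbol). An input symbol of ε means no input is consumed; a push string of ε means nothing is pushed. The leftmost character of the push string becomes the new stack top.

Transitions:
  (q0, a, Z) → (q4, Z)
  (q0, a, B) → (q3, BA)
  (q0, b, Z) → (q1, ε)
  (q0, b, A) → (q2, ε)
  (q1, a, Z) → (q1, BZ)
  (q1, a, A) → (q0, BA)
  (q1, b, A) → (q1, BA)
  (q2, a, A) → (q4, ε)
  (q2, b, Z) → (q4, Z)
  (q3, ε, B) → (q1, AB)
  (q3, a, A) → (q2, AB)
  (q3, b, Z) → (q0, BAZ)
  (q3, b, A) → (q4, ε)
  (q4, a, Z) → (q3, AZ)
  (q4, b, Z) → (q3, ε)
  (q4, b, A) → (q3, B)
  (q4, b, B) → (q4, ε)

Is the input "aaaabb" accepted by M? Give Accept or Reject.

(q0, aaaabb, Z)
  read a, top Z: go to q4, push Z → (q4, aaabb, Z)
  read a, top Z: go to q3, push AZ → (q3, aabb, AZ)
  read a, top A: go to q2, push AB → (q2, abb, ABZ)
  read a, top A: go to q4, push ε → (q4, bb, BZ)
  read b, top B: go to q4, push ε → (q4, b, Z)
  read b, top Z: go to q3, push ε → (q3, ε, ε)
All input consumed and the stack is empty.

Accept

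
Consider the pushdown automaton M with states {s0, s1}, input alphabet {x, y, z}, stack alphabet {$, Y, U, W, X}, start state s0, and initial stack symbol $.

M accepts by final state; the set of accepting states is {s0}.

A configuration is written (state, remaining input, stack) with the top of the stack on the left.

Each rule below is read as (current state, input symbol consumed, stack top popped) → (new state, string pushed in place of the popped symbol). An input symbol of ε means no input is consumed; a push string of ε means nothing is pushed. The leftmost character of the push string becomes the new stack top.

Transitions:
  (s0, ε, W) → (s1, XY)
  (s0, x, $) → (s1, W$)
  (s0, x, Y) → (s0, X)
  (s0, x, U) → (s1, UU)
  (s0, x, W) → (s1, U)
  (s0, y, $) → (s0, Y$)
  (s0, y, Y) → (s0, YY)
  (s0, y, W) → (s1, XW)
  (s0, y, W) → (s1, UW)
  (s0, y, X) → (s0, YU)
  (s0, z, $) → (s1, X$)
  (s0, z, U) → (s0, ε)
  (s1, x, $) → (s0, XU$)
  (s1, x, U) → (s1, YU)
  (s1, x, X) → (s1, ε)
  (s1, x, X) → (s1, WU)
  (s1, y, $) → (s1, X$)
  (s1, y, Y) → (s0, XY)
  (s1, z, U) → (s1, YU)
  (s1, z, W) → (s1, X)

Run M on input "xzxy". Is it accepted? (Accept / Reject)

No computation consumes all input and reaches a final state.

Reject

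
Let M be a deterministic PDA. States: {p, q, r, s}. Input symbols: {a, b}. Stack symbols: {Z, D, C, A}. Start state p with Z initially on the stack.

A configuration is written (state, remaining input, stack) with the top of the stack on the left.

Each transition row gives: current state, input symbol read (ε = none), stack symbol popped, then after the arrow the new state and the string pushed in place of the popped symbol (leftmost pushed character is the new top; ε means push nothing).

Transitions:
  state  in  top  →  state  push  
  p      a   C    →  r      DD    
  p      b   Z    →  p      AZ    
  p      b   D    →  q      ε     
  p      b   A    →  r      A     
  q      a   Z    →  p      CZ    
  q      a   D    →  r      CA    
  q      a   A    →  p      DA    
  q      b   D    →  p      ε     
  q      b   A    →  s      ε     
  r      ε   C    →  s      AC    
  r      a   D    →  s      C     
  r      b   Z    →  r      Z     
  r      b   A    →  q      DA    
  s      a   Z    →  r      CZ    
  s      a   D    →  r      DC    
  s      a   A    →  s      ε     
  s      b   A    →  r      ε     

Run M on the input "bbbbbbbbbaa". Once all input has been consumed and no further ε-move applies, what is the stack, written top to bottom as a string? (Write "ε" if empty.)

(p, bbbbbbbbbaa, Z)
  read b, top Z: go to p, push AZ → (p, bbbbbbbbaa, AZ)
  read b, top A: go to r, push A → (r, bbbbbbbaa, AZ)
  read b, top A: go to q, push DA → (q, bbbbbbaa, DAZ)
  read b, top D: go to p, push ε → (p, bbbbbaa, AZ)
  read b, top A: go to r, push A → (r, bbbbaa, AZ)
  read b, top A: go to q, push DA → (q, bbbaa, DAZ)
  read b, top D: go to p, push ε → (p, bbaa, AZ)
  read b, top A: go to r, push A → (r, baa, AZ)
  read b, top A: go to q, push DA → (q, aa, DAZ)
  read a, top D: go to r, push CA → (r, a, CAAZ)
  ε-move, top C: go to s, push AC → (s, a, ACAAZ)
  read a, top A: go to s, push ε → (s, ε, CAAZ)
All input consumed in state s with stack CAAZ.

CAAZ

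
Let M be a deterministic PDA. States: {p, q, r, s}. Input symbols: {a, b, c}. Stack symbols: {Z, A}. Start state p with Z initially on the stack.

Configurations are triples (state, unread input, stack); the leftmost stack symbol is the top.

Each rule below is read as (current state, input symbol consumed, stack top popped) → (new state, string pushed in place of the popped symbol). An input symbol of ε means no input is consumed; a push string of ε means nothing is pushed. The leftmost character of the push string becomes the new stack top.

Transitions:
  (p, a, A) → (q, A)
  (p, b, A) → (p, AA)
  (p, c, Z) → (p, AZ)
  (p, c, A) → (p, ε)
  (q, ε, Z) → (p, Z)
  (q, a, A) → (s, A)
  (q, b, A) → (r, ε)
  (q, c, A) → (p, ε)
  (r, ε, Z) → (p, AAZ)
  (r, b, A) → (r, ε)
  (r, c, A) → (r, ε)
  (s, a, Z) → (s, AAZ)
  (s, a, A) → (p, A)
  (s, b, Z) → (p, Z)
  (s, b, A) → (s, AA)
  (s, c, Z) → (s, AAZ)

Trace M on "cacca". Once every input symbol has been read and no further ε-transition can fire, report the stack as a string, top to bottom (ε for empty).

AZ

(p, cacca, Z)
  read c, top Z: go to p, push AZ → (p, acca, AZ)
  read a, top A: go to q, push A → (q, cca, AZ)
  read c, top A: go to p, push ε → (p, ca, Z)
  read c, top Z: go to p, push AZ → (p, a, AZ)
  read a, top A: go to q, push A → (q, ε, AZ)
All input consumed in state q with stack AZ.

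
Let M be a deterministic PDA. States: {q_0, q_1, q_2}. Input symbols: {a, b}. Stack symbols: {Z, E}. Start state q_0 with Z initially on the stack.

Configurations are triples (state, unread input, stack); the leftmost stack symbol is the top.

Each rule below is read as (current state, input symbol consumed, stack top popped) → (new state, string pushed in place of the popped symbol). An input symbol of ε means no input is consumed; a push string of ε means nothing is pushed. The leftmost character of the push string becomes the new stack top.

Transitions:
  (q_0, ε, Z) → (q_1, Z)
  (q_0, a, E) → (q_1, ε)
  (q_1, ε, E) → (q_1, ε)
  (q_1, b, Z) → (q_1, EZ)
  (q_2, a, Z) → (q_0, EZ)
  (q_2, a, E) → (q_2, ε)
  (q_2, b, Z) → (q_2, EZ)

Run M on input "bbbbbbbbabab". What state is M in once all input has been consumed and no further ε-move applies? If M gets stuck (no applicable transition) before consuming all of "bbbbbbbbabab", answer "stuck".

(q_0, bbbbbbbbabab, Z) ⊢ (q_1, bbbbbbbbabab, Z) ⊢ (q_1, bbbbbbbabab, EZ) ⊢ (q_1, bbbbbbbabab, Z) ⊢ (q_1, bbbbbbabab, EZ) ⊢ (q_1, bbbbbbabab, Z) ⊢ (q_1, bbbbbabab, EZ) ⊢ (q_1, bbbbbabab, Z) ⊢ (q_1, bbbbabab, EZ) ⊢ (q_1, bbbbabab, Z) ⊢ (q_1, bbbabab, EZ) ⊢ (q_1, bbbabab, Z) ⊢ (q_1, bbabab, EZ) ⊢ (q_1, bbabab, Z) ⊢ (q_1, babab, EZ) ⊢ (q_1, babab, Z) ⊢ (q_1, abab, EZ) ⊢ (q_1, abab, Z)
No transition for (q_1, a, top Z); M blocks with input abab remaining.

stuck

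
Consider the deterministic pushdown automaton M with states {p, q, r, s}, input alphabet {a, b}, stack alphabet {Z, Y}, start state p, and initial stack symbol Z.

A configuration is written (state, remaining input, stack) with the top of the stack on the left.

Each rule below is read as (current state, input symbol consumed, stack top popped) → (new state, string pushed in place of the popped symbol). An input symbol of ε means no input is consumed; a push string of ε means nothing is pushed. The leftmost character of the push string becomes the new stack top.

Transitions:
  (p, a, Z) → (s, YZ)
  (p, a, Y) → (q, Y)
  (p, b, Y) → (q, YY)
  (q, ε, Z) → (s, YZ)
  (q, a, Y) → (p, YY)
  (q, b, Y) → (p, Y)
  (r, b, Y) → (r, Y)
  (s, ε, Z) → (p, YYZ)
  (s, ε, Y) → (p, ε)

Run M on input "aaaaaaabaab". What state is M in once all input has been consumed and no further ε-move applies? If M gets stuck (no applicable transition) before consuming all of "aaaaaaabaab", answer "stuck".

(p, aaaaaaabaab, Z)
  read a, top Z: go to s, push YZ → (s, aaaaaabaab, YZ)
  ε-move, top Y: go to p, push ε → (p, aaaaaabaab, Z)
  read a, top Z: go to s, push YZ → (s, aaaaabaab, YZ)
  ε-move, top Y: go to p, push ε → (p, aaaaabaab, Z)
  read a, top Z: go to s, push YZ → (s, aaaabaab, YZ)
  ε-move, top Y: go to p, push ε → (p, aaaabaab, Z)
  read a, top Z: go to s, push YZ → (s, aaabaab, YZ)
  ε-move, top Y: go to p, push ε → (p, aaabaab, Z)
  read a, top Z: go to s, push YZ → (s, aabaab, YZ)
  ε-move, top Y: go to p, push ε → (p, aabaab, Z)
  read a, top Z: go to s, push YZ → (s, abaab, YZ)
  ε-move, top Y: go to p, push ε → (p, abaab, Z)
  read a, top Z: go to s, push YZ → (s, baab, YZ)
  ε-move, top Y: go to p, push ε → (p, baab, Z)
No transition for (p, b, top Z); M blocks with input baab remaining.

stuck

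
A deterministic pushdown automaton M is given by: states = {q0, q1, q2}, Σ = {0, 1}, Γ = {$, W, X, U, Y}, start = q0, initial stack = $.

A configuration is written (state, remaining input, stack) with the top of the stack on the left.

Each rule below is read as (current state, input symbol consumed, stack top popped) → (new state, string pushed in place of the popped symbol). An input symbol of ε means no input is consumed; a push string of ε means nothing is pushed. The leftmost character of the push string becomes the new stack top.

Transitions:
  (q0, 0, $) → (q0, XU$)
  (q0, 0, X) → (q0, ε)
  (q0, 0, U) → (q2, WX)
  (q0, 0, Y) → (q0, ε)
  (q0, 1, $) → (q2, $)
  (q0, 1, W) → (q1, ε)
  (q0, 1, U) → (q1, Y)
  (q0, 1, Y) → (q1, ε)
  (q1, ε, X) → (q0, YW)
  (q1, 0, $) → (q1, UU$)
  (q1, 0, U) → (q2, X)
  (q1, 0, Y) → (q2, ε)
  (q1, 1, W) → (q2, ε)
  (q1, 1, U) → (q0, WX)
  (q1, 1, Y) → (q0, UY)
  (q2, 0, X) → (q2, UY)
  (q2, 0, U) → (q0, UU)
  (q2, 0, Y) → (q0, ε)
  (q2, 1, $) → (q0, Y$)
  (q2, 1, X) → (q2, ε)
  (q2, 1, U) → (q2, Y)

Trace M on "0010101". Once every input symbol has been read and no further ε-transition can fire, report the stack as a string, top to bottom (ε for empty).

(q0, 0010101, $)
  read 0, top $: go to q0, push XU$ → (q0, 010101, XU$)
  read 0, top X: go to q0, push ε → (q0, 10101, U$)
  read 1, top U: go to q1, push Y → (q1, 0101, Y$)
  read 0, top Y: go to q2, push ε → (q2, 101, $)
  read 1, top $: go to q0, push Y$ → (q0, 01, Y$)
  read 0, top Y: go to q0, push ε → (q0, 1, $)
  read 1, top $: go to q2, push $ → (q2, ε, $)
All input consumed in state q2 with stack $.

$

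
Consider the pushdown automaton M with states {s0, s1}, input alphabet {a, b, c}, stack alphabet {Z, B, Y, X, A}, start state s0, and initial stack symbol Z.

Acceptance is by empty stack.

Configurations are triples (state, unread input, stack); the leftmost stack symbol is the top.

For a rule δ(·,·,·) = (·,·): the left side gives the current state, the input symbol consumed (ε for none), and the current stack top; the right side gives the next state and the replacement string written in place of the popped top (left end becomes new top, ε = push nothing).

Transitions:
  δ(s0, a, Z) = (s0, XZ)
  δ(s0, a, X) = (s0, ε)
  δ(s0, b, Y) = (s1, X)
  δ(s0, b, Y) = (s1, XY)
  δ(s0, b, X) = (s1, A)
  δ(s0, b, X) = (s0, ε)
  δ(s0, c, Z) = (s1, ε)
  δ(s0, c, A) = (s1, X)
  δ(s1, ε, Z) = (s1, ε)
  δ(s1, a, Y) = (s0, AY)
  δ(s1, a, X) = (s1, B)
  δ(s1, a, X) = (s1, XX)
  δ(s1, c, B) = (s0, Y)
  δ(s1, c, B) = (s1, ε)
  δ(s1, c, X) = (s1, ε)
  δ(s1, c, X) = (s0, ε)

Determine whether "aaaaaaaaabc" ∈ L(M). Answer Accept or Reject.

Accept

One accepting computation: (s0, aaaaaaaaabc, Z) ⊢ (s0, aaaaaaaabc, XZ) ⊢ (s0, aaaaaaabc, Z) ⊢ (s0, aaaaaabc, XZ) ⊢ (s0, aaaaabc, Z) ⊢ (s0, aaaabc, XZ) ⊢ (s0, aaabc, Z) ⊢ (s0, aabc, XZ) ⊢ (s0, abc, Z) ⊢ (s0, bc, XZ) ⊢ (s0, c, Z) ⊢ (s1, ε, ε)
All input consumed and the stack is empty.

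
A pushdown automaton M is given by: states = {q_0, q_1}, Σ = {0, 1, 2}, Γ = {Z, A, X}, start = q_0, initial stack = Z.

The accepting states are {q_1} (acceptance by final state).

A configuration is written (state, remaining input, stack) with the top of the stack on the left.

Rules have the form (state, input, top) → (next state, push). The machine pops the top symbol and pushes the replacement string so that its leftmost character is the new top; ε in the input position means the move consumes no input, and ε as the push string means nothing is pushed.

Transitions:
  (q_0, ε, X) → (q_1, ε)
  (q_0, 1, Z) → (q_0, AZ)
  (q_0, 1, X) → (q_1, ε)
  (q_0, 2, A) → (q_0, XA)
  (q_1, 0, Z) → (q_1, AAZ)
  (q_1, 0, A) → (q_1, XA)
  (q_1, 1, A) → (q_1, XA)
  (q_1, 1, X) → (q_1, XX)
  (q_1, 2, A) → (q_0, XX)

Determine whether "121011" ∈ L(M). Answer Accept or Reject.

Accept

One accepting computation: (q_0, 121011, Z) ⊢ (q_0, 21011, AZ) ⊢ (q_0, 1011, XAZ) ⊢ (q_1, 011, AZ) ⊢ (q_1, 11, XAZ) ⊢ (q_1, 1, XXAZ) ⊢ (q_1, ε, XXXAZ)
All input consumed and state q_1 ∈ F.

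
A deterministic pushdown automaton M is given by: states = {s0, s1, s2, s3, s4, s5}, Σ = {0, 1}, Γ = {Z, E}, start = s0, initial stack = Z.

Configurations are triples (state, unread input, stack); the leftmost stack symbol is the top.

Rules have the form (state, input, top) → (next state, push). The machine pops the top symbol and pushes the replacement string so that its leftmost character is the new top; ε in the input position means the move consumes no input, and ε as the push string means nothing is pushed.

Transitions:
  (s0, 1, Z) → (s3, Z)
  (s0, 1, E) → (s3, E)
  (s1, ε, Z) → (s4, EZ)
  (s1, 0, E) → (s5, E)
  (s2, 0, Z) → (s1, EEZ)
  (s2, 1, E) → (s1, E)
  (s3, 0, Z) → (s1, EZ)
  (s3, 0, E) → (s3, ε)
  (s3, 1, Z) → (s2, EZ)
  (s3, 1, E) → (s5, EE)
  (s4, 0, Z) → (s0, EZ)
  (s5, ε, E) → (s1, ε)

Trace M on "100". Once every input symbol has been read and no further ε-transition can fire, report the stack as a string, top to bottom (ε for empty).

(s0, 100, Z)
  read 1, top Z: go to s3, push Z → (s3, 00, Z)
  read 0, top Z: go to s1, push EZ → (s1, 0, EZ)
  read 0, top E: go to s5, push E → (s5, ε, EZ)
  ε-move, top E: go to s1, push ε → (s1, ε, Z)
  ε-move, top Z: go to s4, push EZ → (s4, ε, EZ)
All input consumed in state s4 with stack EZ.

EZ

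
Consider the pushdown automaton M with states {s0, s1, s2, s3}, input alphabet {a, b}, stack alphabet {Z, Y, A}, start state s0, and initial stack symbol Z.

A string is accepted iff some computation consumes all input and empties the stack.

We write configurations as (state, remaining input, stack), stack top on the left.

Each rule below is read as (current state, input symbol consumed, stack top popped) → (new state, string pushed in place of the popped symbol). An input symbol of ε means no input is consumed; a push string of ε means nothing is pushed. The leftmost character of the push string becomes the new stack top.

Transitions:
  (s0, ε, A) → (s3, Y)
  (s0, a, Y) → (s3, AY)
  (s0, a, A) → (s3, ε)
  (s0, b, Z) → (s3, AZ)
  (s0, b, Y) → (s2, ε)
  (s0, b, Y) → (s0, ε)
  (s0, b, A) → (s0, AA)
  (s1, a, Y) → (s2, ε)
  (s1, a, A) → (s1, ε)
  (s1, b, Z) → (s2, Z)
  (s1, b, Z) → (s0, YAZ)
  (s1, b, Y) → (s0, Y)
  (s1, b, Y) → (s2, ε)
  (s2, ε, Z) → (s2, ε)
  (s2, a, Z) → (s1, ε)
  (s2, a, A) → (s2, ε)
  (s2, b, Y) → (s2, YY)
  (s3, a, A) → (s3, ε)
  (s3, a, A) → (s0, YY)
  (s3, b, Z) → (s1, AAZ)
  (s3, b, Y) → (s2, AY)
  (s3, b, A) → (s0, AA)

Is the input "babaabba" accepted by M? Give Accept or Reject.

One accepting computation: (s0, babaabba, Z) ⊢ (s3, abaabba, AZ) ⊢ (s3, baabba, Z) ⊢ (s1, aabba, AAZ) ⊢ (s1, abba, AZ) ⊢ (s1, bba, Z) ⊢ (s0, ba, YAZ) ⊢ (s2, a, AZ) ⊢ (s2, ε, Z) ⊢ (s2, ε, ε)
All input consumed and the stack is empty.

Accept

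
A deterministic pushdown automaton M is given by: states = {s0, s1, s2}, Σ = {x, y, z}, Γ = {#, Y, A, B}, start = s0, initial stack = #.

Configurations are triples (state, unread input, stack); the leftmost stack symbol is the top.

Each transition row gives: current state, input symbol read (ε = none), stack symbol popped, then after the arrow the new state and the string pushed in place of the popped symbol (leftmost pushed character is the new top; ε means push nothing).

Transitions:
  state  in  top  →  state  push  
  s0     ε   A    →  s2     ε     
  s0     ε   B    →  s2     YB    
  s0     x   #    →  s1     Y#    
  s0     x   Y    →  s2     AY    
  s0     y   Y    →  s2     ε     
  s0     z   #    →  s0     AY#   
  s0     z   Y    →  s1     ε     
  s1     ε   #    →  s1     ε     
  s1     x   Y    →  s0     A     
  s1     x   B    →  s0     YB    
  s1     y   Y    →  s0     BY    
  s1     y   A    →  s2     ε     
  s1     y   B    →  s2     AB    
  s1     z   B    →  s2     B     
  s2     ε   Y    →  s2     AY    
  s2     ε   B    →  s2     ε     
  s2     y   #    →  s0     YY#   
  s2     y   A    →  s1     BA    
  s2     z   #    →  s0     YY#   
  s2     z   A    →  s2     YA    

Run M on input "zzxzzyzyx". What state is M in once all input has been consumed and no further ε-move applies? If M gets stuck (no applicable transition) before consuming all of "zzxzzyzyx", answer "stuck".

(s0, zzxzzyzyx, #)
  read z, top #: go to s0, push AY# → (s0, zxzzyzyx, AY#)
  ε-move, top A: go to s2, push ε → (s2, zxzzyzyx, Y#)
  ε-move, top Y: go to s2, push AY → (s2, zxzzyzyx, AY#)
  read z, top A: go to s2, push YA → (s2, xzzyzyx, YAY#)
  ε-move, top Y: go to s2, push AY → (s2, xzzyzyx, AYAY#)
No transition for (s2, x, top A); M blocks with input xzzyzyx remaining.

stuck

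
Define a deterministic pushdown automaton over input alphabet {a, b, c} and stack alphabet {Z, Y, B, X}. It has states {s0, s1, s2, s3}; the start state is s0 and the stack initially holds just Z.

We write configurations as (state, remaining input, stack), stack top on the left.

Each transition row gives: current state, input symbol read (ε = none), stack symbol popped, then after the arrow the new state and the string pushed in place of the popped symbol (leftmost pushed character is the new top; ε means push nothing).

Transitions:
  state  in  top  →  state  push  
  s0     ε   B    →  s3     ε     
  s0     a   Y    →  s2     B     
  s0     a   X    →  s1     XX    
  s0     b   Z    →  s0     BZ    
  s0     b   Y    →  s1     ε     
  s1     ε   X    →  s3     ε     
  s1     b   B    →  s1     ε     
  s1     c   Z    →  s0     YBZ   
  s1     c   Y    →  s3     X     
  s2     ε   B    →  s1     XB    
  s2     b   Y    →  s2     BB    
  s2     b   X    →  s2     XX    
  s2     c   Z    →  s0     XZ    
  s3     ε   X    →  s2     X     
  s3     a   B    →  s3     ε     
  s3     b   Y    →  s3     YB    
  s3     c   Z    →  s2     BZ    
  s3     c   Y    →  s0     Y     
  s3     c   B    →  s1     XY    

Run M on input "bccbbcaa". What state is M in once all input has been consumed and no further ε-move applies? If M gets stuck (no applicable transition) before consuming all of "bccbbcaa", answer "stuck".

s3

(s0, bccbbcaa, Z)
  read b, top Z: go to s0, push BZ → (s0, ccbbcaa, BZ)
  ε-move, top B: go to s3, push ε → (s3, ccbbcaa, Z)
  read c, top Z: go to s2, push BZ → (s2, cbbcaa, BZ)
  ε-move, top B: go to s1, push XB → (s1, cbbcaa, XBZ)
  ε-move, top X: go to s3, push ε → (s3, cbbcaa, BZ)
  read c, top B: go to s1, push XY → (s1, bbcaa, XYZ)
  ε-move, top X: go to s3, push ε → (s3, bbcaa, YZ)
  read b, top Y: go to s3, push YB → (s3, bcaa, YBZ)
  read b, top Y: go to s3, push YB → (s3, caa, YBBZ)
  read c, top Y: go to s0, push Y → (s0, aa, YBBZ)
  read a, top Y: go to s2, push B → (s2, a, BBBZ)
  ε-move, top B: go to s1, push XB → (s1, a, XBBBZ)
  ε-move, top X: go to s3, push ε → (s3, a, BBBZ)
  read a, top B: go to s3, push ε → (s3, ε, BBZ)
All input consumed; M is in state s3.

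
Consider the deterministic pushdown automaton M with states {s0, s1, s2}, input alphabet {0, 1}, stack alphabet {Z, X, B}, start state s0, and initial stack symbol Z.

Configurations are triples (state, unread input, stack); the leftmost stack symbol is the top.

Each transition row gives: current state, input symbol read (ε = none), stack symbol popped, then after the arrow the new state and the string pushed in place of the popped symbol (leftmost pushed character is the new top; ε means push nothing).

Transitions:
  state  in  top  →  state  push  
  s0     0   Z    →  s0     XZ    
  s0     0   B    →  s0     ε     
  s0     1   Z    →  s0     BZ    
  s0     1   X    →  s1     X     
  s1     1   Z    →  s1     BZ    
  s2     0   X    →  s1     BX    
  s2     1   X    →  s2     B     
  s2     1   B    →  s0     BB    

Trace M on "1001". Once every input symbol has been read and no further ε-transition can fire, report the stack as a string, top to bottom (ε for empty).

XZ

(s0, 1001, Z) ⊢ (s0, 001, BZ) ⊢ (s0, 01, Z) ⊢ (s0, 1, XZ) ⊢ (s1, ε, XZ)
All input consumed in state s1 with stack XZ.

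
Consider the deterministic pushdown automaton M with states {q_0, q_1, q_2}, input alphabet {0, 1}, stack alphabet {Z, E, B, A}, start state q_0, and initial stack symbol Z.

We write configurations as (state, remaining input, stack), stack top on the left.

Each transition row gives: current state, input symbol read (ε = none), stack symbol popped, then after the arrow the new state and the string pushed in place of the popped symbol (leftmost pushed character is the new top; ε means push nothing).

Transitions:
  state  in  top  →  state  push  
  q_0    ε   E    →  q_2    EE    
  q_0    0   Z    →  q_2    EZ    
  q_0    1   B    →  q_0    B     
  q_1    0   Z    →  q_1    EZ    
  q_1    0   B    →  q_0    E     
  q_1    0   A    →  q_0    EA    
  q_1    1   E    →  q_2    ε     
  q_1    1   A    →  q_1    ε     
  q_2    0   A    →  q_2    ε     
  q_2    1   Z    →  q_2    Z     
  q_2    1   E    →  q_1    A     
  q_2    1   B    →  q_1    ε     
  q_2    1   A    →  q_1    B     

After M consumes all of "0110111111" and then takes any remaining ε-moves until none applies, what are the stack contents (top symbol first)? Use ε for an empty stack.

(q_0, 0110111111, Z) ⊢ (q_2, 110111111, EZ) ⊢ (q_1, 10111111, AZ) ⊢ (q_1, 0111111, Z) ⊢ (q_1, 111111, EZ) ⊢ (q_2, 11111, Z) ⊢ (q_2, 1111, Z) ⊢ (q_2, 111, Z) ⊢ (q_2, 11, Z) ⊢ (q_2, 1, Z) ⊢ (q_2, ε, Z)
All input consumed in state q_2 with stack Z.

Z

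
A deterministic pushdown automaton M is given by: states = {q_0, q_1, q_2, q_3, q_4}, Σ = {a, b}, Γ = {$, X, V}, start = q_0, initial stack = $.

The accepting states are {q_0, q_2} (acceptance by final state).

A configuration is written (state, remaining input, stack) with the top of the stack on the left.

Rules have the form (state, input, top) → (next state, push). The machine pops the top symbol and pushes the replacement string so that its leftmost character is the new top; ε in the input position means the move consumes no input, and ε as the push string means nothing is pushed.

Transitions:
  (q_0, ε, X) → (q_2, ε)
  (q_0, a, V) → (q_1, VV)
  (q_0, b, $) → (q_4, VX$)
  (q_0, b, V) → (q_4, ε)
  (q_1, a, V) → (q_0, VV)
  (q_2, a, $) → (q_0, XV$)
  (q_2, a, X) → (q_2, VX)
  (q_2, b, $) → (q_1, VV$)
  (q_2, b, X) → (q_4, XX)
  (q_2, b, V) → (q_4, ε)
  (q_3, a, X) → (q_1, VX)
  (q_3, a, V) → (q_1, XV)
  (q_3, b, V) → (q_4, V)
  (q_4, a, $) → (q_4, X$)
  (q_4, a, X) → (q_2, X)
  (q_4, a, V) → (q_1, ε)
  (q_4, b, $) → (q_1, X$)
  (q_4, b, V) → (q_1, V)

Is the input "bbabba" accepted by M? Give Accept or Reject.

Accept

(q_0, bbabba, $)
  read b, top $: go to q_4, push VX$ → (q_4, babba, VX$)
  read b, top V: go to q_1, push V → (q_1, abba, VX$)
  read a, top V: go to q_0, push VV → (q_0, bba, VVX$)
  read b, top V: go to q_4, push ε → (q_4, ba, VX$)
  read b, top V: go to q_1, push V → (q_1, a, VX$)
  read a, top V: go to q_0, push VV → (q_0, ε, VVX$)
All input consumed; state q_0 ∈ F.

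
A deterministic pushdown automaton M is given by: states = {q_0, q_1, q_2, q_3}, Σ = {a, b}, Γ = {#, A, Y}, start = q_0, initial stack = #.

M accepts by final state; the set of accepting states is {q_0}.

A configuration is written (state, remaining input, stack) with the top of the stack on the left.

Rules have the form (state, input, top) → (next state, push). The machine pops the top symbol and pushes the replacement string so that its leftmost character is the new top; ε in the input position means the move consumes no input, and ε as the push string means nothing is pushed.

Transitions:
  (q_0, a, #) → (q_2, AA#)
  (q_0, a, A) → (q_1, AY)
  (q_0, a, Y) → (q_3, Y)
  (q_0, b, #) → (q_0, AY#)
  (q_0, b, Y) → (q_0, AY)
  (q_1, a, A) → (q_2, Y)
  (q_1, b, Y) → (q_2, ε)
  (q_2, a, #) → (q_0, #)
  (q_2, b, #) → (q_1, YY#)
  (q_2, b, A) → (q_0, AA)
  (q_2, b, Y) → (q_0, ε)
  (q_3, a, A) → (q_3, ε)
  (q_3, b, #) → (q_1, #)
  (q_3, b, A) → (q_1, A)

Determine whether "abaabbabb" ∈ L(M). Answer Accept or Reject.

Reject

(q_0, abaabbabb, #)
  read a, top #: go to q_2, push AA# → (q_2, baabbabb, AA#)
  read b, top A: go to q_0, push AA → (q_0, aabbabb, AAA#)
  read a, top A: go to q_1, push AY → (q_1, abbabb, AYAA#)
  read a, top A: go to q_2, push Y → (q_2, bbabb, YYAA#)
  read b, top Y: go to q_0, push ε → (q_0, babb, YAA#)
  read b, top Y: go to q_0, push AY → (q_0, abb, AYAA#)
  read a, top A: go to q_1, push AY → (q_1, bb, AYYAA#)
No transition applies at (q_1, bb, AYYAA#); input not fully consumed.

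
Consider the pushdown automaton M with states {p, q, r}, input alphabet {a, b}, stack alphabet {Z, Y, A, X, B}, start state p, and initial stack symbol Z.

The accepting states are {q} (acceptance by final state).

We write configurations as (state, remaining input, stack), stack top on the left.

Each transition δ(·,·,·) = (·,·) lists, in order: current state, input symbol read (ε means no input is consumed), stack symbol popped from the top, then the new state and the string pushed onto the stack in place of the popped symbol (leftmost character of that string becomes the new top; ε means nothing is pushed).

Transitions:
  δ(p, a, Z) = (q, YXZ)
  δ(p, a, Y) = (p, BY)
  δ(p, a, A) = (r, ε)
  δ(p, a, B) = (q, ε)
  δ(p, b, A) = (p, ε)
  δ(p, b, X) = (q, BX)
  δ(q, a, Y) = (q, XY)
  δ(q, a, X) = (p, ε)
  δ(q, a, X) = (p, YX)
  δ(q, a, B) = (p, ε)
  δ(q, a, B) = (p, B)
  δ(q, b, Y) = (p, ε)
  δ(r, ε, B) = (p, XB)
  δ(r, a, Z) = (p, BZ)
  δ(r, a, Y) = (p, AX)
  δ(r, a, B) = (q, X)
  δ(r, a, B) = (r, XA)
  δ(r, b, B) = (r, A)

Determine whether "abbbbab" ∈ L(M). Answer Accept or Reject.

Reject

No computation consumes all input and reaches a final state.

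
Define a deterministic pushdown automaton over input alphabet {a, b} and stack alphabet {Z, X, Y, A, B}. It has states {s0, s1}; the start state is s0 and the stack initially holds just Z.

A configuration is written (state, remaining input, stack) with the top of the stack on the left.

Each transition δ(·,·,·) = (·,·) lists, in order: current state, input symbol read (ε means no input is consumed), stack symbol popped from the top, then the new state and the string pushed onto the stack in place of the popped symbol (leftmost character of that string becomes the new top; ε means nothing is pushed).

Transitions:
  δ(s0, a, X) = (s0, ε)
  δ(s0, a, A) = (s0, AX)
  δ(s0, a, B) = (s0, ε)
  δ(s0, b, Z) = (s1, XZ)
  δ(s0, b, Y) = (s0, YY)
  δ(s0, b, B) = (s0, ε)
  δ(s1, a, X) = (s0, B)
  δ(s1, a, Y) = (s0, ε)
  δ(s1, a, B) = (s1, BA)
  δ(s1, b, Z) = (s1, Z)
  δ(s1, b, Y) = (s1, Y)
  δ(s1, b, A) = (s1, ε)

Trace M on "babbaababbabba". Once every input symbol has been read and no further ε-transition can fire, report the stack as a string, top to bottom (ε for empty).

BZ

(s0, babbaababbabba, Z)
  read b, top Z: go to s1, push XZ → (s1, abbaababbabba, XZ)
  read a, top X: go to s0, push B → (s0, bbaababbabba, BZ)
  read b, top B: go to s0, push ε → (s0, baababbabba, Z)
  read b, top Z: go to s1, push XZ → (s1, aababbabba, XZ)
  read a, top X: go to s0, push B → (s0, ababbabba, BZ)
  read a, top B: go to s0, push ε → (s0, babbabba, Z)
  read b, top Z: go to s1, push XZ → (s1, abbabba, XZ)
  read a, top X: go to s0, push B → (s0, bbabba, BZ)
  read b, top B: go to s0, push ε → (s0, babba, Z)
  read b, top Z: go to s1, push XZ → (s1, abba, XZ)
  read a, top X: go to s0, push B → (s0, bba, BZ)
  read b, top B: go to s0, push ε → (s0, ba, Z)
  read b, top Z: go to s1, push XZ → (s1, a, XZ)
  read a, top X: go to s0, push B → (s0, ε, BZ)
All input consumed in state s0 with stack BZ.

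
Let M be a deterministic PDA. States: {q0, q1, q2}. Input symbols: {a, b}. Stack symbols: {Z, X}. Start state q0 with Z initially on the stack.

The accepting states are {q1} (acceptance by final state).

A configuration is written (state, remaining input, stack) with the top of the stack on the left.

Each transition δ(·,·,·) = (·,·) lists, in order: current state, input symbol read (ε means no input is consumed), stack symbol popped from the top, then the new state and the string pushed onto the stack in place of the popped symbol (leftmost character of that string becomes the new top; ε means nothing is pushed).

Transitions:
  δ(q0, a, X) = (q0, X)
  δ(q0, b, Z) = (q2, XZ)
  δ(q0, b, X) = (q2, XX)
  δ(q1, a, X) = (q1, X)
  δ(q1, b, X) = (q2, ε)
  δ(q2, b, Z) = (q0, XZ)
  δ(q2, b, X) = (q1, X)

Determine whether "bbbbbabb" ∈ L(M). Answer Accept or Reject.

(q0, bbbbbabb, Z) ⊢ (q2, bbbbabb, XZ) ⊢ (q1, bbbabb, XZ) ⊢ (q2, bbabb, Z) ⊢ (q0, babb, XZ) ⊢ (q2, abb, XXZ)
No transition applies at (q2, abb, XXZ); input not fully consumed.

Reject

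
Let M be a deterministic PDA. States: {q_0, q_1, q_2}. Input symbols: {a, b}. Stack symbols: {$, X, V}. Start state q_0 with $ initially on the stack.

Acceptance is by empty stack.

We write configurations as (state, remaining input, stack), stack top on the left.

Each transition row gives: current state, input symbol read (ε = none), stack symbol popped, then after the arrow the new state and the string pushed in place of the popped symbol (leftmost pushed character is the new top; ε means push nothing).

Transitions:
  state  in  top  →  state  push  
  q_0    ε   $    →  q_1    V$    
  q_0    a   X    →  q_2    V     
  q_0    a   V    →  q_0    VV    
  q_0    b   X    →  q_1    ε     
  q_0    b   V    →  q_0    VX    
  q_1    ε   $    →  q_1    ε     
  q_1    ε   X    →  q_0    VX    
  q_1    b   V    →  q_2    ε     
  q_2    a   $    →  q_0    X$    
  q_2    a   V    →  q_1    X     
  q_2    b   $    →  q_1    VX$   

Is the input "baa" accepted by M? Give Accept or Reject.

(q_0, baa, $)
  ε-move, top $: go to q_1, push V$ → (q_1, baa, V$)
  read b, top V: go to q_2, push ε → (q_2, aa, $)
  read a, top $: go to q_0, push X$ → (q_0, a, X$)
  read a, top X: go to q_2, push V → (q_2, ε, V$)
All input consumed; stack is V$, not empty, and no further ε-move applies.

Reject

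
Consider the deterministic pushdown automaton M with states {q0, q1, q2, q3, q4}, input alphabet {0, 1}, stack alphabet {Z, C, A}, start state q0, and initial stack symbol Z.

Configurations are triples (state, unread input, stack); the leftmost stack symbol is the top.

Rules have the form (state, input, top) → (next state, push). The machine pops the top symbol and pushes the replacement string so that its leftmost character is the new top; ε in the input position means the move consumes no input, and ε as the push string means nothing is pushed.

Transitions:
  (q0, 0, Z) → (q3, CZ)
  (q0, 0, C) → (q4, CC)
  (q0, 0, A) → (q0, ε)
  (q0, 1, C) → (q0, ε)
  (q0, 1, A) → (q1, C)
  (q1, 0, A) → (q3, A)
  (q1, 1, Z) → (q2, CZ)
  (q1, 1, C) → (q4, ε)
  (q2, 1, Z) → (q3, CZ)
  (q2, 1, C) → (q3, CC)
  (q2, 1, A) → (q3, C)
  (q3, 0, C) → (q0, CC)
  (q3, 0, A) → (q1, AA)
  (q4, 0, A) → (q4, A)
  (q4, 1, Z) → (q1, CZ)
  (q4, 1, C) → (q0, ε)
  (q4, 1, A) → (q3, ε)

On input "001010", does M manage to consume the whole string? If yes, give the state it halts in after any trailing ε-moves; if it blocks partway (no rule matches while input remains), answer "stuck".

q4

(q0, 001010, Z) ⊢ (q3, 01010, CZ) ⊢ (q0, 1010, CCZ) ⊢ (q0, 010, CZ) ⊢ (q4, 10, CCZ) ⊢ (q0, 0, CZ) ⊢ (q4, ε, CCZ)
All input consumed; M is in state q4.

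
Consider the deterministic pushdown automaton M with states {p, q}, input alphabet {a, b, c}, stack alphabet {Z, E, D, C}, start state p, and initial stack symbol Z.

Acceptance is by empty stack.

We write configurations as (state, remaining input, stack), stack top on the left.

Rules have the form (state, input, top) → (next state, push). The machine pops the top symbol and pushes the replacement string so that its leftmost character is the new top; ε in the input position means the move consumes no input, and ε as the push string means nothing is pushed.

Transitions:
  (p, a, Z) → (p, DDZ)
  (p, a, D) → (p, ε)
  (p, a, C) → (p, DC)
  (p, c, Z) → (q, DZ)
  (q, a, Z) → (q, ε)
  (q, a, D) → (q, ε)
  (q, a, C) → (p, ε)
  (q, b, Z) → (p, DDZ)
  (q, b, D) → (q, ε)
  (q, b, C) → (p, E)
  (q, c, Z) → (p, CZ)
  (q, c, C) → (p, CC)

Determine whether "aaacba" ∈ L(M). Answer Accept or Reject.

Accept

(p, aaacba, Z)
  read a, top Z: go to p, push DDZ → (p, aacba, DDZ)
  read a, top D: go to p, push ε → (p, acba, DZ)
  read a, top D: go to p, push ε → (p, cba, Z)
  read c, top Z: go to q, push DZ → (q, ba, DZ)
  read b, top D: go to q, push ε → (q, a, Z)
  read a, top Z: go to q, push ε → (q, ε, ε)
All input consumed and the stack is empty.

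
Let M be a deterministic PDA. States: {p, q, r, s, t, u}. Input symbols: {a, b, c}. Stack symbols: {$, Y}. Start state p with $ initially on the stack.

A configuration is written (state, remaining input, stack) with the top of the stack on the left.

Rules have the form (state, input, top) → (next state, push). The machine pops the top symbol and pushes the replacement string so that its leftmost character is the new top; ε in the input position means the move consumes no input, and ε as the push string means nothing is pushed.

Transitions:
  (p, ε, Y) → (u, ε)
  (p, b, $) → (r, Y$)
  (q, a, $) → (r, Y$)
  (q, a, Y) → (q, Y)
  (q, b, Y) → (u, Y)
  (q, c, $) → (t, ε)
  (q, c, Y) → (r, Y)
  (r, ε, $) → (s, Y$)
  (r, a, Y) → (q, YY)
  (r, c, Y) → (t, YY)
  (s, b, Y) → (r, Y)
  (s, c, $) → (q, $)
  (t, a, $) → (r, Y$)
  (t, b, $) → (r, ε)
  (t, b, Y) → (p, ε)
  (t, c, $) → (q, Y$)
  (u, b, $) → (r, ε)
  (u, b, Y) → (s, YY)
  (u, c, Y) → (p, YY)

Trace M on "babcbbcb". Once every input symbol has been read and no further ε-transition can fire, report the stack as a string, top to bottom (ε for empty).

YY$

(p, babcbbcb, $)
  read b, top $: go to r, push Y$ → (r, abcbbcb, Y$)
  read a, top Y: go to q, push YY → (q, bcbbcb, YY$)
  read b, top Y: go to u, push Y → (u, cbbcb, YY$)
  read c, top Y: go to p, push YY → (p, bbcb, YYY$)
  ε-move, top Y: go to u, push ε → (u, bbcb, YY$)
  read b, top Y: go to s, push YY → (s, bcb, YYY$)
  read b, top Y: go to r, push Y → (r, cb, YYY$)
  read c, top Y: go to t, push YY → (t, b, YYYY$)
  read b, top Y: go to p, push ε → (p, ε, YYY$)
  ε-move, top Y: go to u, push ε → (u, ε, YY$)
All input consumed in state u with stack YY$.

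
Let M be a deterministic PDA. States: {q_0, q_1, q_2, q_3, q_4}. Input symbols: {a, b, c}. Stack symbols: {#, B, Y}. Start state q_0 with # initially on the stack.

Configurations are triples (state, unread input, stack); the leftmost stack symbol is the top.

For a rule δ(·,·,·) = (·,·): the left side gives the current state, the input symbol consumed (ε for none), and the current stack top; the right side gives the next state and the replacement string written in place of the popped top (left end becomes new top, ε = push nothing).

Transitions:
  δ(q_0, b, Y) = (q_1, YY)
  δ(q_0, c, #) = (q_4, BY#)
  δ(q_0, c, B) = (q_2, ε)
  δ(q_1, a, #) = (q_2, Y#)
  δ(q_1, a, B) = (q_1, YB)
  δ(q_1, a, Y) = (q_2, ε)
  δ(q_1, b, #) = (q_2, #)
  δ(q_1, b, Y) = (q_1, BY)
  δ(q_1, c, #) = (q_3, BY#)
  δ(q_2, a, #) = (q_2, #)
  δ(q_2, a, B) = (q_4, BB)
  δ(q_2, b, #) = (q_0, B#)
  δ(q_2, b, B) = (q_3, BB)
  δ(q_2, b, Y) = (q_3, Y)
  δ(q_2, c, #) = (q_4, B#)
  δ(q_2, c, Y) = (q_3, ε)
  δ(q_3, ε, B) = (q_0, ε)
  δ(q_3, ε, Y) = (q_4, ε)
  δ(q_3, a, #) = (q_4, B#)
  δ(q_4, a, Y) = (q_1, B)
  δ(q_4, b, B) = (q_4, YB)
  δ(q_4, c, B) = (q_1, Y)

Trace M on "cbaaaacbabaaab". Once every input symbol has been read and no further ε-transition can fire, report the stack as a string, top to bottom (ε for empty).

(q_0, cbaaaacbabaaab, #)
  read c, top #: go to q_4, push BY# → (q_4, baaaacbabaaab, BY#)
  read b, top B: go to q_4, push YB → (q_4, aaaacbabaaab, YBY#)
  read a, top Y: go to q_1, push B → (q_1, aaacbabaaab, BBY#)
  read a, top B: go to q_1, push YB → (q_1, aacbabaaab, YBBY#)
  read a, top Y: go to q_2, push ε → (q_2, acbabaaab, BBY#)
  read a, top B: go to q_4, push BB → (q_4, cbabaaab, BBBY#)
  read c, top B: go to q_1, push Y → (q_1, babaaab, YBBY#)
  read b, top Y: go to q_1, push BY → (q_1, abaaab, BYBBY#)
  read a, top B: go to q_1, push YB → (q_1, baaab, YBYBBY#)
  read b, top Y: go to q_1, push BY → (q_1, aaab, BYBYBBY#)
  read a, top B: go to q_1, push YB → (q_1, aab, YBYBYBBY#)
  read a, top Y: go to q_2, push ε → (q_2, ab, BYBYBBY#)
  read a, top B: go to q_4, push BB → (q_4, b, BBYBYBBY#)
  read b, top B: go to q_4, push YB → (q_4, ε, YBBYBYBBY#)
All input consumed in state q_4 with stack YBBYBYBBY#.

YBBYBYBBY#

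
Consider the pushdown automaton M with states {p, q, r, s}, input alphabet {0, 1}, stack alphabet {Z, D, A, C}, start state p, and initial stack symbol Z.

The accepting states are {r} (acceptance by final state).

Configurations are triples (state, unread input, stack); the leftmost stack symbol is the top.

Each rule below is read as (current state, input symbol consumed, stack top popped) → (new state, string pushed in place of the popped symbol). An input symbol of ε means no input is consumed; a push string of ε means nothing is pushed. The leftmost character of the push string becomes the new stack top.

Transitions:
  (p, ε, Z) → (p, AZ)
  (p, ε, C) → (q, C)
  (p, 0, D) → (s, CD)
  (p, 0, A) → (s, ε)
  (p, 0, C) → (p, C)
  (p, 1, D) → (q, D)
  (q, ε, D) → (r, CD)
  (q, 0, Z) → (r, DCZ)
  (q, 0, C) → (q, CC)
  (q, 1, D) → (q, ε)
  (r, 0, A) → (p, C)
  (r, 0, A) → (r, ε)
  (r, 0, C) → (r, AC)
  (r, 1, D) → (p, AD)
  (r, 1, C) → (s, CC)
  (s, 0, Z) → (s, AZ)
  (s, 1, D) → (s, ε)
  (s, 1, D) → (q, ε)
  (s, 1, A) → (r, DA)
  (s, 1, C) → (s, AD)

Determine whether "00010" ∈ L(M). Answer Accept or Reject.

Reject

No computation consumes all input and reaches a final state.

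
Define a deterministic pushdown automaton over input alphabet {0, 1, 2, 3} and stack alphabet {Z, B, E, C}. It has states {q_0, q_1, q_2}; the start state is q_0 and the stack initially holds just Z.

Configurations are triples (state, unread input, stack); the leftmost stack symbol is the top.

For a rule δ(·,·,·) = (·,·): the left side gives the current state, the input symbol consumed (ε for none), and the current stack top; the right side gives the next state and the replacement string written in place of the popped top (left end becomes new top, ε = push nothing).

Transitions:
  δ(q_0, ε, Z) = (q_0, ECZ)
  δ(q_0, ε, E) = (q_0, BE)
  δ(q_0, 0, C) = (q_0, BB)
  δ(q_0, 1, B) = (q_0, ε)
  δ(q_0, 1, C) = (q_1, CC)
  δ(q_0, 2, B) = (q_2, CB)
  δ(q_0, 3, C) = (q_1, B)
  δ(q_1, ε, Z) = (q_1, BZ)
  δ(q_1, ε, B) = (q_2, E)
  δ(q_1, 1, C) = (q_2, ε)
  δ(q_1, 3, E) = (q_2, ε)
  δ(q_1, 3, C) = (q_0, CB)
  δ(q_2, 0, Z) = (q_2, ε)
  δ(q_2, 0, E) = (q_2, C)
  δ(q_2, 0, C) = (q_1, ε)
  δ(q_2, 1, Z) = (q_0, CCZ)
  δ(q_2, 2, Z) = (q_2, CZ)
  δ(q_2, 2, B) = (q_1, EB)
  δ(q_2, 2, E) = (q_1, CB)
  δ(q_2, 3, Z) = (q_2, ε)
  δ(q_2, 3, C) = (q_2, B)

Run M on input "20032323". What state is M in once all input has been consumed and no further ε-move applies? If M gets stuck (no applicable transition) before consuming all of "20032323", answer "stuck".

q_2

(q_0, 20032323, Z)
  ε-move, top Z: go to q_0, push ECZ → (q_0, 20032323, ECZ)
  ε-move, top E: go to q_0, push BE → (q_0, 20032323, BECZ)
  read 2, top B: go to q_2, push CB → (q_2, 0032323, CBECZ)
  read 0, top C: go to q_1, push ε → (q_1, 032323, BECZ)
  ε-move, top B: go to q_2, push E → (q_2, 032323, EECZ)
  read 0, top E: go to q_2, push C → (q_2, 32323, CECZ)
  read 3, top C: go to q_2, push B → (q_2, 2323, BECZ)
  read 2, top B: go to q_1, push EB → (q_1, 323, EBECZ)
  read 3, top E: go to q_2, push ε → (q_2, 23, BECZ)
  read 2, top B: go to q_1, push EB → (q_1, 3, EBECZ)
  read 3, top E: go to q_2, push ε → (q_2, ε, BECZ)
All input consumed; M is in state q_2.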